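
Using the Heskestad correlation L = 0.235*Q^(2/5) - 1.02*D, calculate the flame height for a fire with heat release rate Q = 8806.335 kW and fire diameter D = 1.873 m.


Q^(2/5) = 37.837
0.235 * Q^(2/5) = 8.8917
1.02 * D = 1.9105
L = 6.9813 m

6.9813 m


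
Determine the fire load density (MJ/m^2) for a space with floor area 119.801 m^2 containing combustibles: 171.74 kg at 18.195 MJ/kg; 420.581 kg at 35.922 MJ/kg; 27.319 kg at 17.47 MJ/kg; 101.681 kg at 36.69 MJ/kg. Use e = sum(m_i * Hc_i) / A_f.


Total energy = 171.74*18.195 + 420.581*35.922 + 27.319*17.47 + 101.681*36.69
= 3124.809 + 15108.11 + 477.2629 + 3730.676
= 22440.86 MJ
e = 22440.86 / 119.801 = 187.32 MJ/m^2

187.32 MJ/m^2


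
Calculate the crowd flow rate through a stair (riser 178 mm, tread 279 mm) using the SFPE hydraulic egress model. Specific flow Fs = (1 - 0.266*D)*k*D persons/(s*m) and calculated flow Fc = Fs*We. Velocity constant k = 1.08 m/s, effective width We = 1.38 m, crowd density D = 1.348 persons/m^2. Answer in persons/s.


1 - 0.266*D = 1 - 0.266*1.348 = 0.64143
Fs = 0.64143 * 1.08 * 1.348 = 0.93382 persons/(s*m)
Fc = 0.93382 * 1.38 = 1.2887 persons/s

1.2887 persons/s


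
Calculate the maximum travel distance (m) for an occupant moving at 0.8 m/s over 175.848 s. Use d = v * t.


d = 0.8 * 175.848 = 140.68 m

140.68 m


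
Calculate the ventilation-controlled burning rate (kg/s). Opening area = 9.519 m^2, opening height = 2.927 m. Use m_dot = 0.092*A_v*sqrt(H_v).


sqrt(H_v) = 1.7108
m_dot = 0.092 * 9.519 * 1.7108 = 1.4983 kg/s

1.4983 kg/s


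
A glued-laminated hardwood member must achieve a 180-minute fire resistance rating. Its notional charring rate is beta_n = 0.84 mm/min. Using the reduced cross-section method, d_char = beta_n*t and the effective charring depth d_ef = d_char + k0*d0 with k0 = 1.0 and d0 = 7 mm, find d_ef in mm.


d_char = 0.84 * 180 = 151.2 mm
d_ef = 151.2 + 1.0*7 = 158.2 mm

158.2 mm


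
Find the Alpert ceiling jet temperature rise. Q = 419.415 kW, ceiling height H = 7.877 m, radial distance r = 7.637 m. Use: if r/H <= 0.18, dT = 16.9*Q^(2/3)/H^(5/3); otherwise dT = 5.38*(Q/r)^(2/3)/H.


r/H = 7.637 / 7.877 = 0.96953
r/H > 0.18, so dT = 5.38*(Q/r)^(2/3)/H
Q/r = 54.919
(Q/r)^(2/3) = 14.448
dT = 5.38 * 14.448 / 7.877 = 9.8681 K

9.8681 K


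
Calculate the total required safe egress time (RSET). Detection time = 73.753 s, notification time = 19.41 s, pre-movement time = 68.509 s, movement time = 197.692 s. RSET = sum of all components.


Total = 73.753 + 19.41 + 68.509 + 197.692 = 359.364 s

359.364 s


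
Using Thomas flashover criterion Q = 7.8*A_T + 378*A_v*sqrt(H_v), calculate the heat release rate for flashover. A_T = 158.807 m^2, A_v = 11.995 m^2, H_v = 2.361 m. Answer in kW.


7.8*A_T = 1238.7
sqrt(H_v) = 1.5366
378*A_v*sqrt(H_v) = 6966.9
Q = 1238.7 + 6966.9 = 8205.6 kW

8205.6 kW


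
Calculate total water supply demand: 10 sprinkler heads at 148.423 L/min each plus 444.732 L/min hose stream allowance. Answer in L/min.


Sprinkler demand = 10 * 148.423 = 1484.23 L/min
Total = 1484.23 + 444.732 = 1928.962 L/min

1928.962 L/min


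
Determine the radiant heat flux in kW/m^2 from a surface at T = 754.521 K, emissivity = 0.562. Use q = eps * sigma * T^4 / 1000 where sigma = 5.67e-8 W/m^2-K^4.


T^4 = 3.2410e+11
q = 0.562 * 5.67e-8 * 3.2410e+11 / 1000 = 10.328 kW/m^2

10.328 kW/m^2


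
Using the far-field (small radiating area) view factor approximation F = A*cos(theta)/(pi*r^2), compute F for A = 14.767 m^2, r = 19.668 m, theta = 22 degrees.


cos(22 deg) = 0.92718
pi*r^2 = 1215.3
F = 14.767 * 0.92718 / 1215.3 = 0.011266

0.011266


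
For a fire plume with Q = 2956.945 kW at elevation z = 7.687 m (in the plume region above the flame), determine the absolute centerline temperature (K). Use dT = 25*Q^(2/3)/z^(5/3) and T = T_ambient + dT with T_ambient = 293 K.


Q^(2/3) = 206.01
z^(5/3) = 29.941
dT = 25 * 206.01 / 29.941 = 172.02 K
T = 293 + 172.02 = 465.02 K

465.02 K


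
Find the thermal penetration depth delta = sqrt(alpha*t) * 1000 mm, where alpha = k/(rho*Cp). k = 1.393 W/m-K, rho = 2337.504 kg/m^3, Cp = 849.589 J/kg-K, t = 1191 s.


alpha = 1.393 / (2337.504 * 849.589) = 7.0144e-07 m^2/s
alpha * t = 0.00083541
delta = sqrt(0.00083541) * 1000 = 28.904 mm

28.904 mm


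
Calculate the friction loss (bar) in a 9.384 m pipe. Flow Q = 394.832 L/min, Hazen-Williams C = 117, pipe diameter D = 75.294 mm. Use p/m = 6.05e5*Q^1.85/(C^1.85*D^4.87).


Q^1.85 = 63586
C^1.85 = 6701.1
D^4.87 = 1.3798e+09
p/m = 0.0041606 bar/m
p_total = 0.0041606 * 9.384 = 0.039043 bar

0.039043 bar


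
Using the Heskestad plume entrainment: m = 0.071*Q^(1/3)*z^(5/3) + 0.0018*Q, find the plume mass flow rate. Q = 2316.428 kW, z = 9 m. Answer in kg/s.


Q^(1/3) = 13.231
z^(5/3) = 38.941
First term = 0.071 * 13.231 * 38.941 = 36.582
Second term = 0.0018 * 2316.428 = 4.1696
m = 40.752 kg/s

40.752 kg/s


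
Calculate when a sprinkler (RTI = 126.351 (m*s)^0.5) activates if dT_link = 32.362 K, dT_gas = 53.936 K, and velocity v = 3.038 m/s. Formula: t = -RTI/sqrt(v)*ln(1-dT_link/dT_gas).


dT_link/dT_gas = 0.60001
ln(1 - 0.60001) = -0.91631
t = -126.351 / sqrt(3.038) * -0.91631 = 66.424 s

66.424 s


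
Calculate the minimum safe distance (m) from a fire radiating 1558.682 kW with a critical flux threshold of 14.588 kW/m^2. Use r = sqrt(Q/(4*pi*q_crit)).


4*pi*q_crit = 183.32
Q/(4*pi*q_crit) = 8.5026
r = sqrt(8.5026) = 2.9159 m

2.9159 m


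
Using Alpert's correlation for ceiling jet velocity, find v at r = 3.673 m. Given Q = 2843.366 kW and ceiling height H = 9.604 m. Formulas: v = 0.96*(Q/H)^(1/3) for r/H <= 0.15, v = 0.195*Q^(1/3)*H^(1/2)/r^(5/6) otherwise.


r/H = 3.673 / 9.604 = 0.38244
r/H > 0.15, so v = 0.195*Q^(1/3)*H^(1/2)/r^(5/6)
Q^(1/3) = 14.167
H^(1/2) = 3.0990
r^(5/6) = 2.9570
v = 0.195 * 14.167 * 3.0990 / 2.9570 = 2.8953 m/s

2.8953 m/s


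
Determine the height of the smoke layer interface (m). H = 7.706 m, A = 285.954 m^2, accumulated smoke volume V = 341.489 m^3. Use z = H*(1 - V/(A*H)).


V/(A*H) = 0.15497
1 - 0.15497 = 0.84503
z = 7.706 * 0.84503 = 6.5118 m

6.5118 m


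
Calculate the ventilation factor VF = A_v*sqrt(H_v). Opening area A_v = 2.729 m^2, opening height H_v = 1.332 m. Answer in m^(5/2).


sqrt(H_v) = 1.1541
VF = 2.729 * 1.1541 = 3.1496 m^(5/2)

3.1496 m^(5/2)


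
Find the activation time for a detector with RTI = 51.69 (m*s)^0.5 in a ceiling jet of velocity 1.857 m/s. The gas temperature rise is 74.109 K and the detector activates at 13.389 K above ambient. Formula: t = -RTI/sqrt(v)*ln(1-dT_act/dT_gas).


dT_act/dT_gas = 0.18067
ln(1 - 0.18067) = -0.19926
t = -51.69 / sqrt(1.857) * -0.19926 = 7.5584 s

7.5584 s


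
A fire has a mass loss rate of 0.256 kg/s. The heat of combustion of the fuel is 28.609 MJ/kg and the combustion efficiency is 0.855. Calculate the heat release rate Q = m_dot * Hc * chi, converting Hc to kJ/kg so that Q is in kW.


Hc = 28.609 MJ/kg = 28.609 * 1000 kJ/kg = 28609 kJ/kg
Q = 0.256 kg/s * 28609 kJ/kg * 0.855 = 6261.9 kW

6261.9 kW


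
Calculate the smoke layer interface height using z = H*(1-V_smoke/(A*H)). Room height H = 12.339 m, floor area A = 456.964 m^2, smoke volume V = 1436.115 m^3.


V/(A*H) = 0.25470
1 - 0.25470 = 0.74530
z = 12.339 * 0.74530 = 9.1963 m

9.1963 m


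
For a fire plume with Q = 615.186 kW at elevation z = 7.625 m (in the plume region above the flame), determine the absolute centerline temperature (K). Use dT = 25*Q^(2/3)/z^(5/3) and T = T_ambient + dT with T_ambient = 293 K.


Q^(2/3) = 72.333
z^(5/3) = 29.539
dT = 25 * 72.333 / 29.539 = 61.218 K
T = 293 + 61.218 = 354.22 K

354.22 K


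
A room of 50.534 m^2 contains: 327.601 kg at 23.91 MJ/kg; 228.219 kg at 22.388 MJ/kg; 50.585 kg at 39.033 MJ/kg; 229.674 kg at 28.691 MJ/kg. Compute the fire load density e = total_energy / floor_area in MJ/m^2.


Total energy = 327.601*23.91 + 228.219*22.388 + 50.585*39.033 + 229.674*28.691
= 7832.940 + 5109.367 + 1974.484 + 6589.577
= 21506.37 MJ
e = 21506.37 / 50.534 = 425.58 MJ/m^2

425.58 MJ/m^2


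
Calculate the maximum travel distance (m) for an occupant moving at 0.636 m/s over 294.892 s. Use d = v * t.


d = 0.636 * 294.892 = 187.55 m

187.55 m


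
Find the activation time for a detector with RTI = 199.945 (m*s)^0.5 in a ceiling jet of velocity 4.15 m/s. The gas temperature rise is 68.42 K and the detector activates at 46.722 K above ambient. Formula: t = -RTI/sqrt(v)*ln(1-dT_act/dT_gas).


dT_act/dT_gas = 0.68287
ln(1 - 0.68287) = -1.1484
t = -199.945 / sqrt(4.15) * -1.1484 = 112.72 s

112.72 s


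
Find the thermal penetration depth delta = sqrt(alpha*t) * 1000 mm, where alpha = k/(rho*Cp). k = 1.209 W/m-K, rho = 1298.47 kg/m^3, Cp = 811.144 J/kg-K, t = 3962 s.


alpha = 1.209 / (1298.47 * 811.144) = 1.1479e-06 m^2/s
alpha * t = 0.0045479
delta = sqrt(0.0045479) * 1000 = 67.438 mm

67.438 mm


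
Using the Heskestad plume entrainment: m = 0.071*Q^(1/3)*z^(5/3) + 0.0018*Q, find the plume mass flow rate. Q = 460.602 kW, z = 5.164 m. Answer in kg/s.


Q^(1/3) = 7.7228
z^(5/3) = 15.428
First term = 0.071 * 7.7228 * 15.428 = 8.4595
Second term = 0.0018 * 460.602 = 0.82908
m = 9.2886 kg/s

9.2886 kg/s


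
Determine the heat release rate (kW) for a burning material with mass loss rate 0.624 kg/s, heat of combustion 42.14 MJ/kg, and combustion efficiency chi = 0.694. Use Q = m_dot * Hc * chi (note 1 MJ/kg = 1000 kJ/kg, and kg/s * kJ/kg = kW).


Hc = 42.14 MJ/kg = 42.14 * 1000 kJ/kg = 42140 kJ/kg
Q = 0.624 kg/s * 42140 kJ/kg * 0.694 = 18249 kW

18249 kW


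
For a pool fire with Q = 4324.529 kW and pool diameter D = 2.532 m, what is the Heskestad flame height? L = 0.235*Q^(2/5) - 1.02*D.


Q^(2/5) = 28.469
0.235 * Q^(2/5) = 6.6903
1.02 * D = 2.5826
L = 4.1076 m

4.1076 m


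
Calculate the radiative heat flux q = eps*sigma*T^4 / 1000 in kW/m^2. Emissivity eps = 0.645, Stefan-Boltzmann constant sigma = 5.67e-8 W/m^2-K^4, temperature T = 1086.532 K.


T^4 = 1.3937e+12
q = 0.645 * 5.67e-8 * 1.3937e+12 / 1000 = 50.970 kW/m^2

50.970 kW/m^2


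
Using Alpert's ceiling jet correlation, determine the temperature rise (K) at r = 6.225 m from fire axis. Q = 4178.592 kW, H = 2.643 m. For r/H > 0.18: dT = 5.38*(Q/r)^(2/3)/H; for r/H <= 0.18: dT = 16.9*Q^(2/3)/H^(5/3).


r/H = 6.225 / 2.643 = 2.3553
r/H > 0.18, so dT = 5.38*(Q/r)^(2/3)/H
Q/r = 671.26
(Q/r)^(2/3) = 76.664
dT = 5.38 * 76.664 / 2.643 = 156.06 K

156.06 K


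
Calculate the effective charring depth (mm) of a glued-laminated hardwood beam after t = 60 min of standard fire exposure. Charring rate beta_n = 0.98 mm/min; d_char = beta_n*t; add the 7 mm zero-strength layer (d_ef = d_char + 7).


d_char = 0.98 * 60 = 58.8 mm
d_ef = 58.8 + 1.0*7 = 65.8 mm

65.8 mm


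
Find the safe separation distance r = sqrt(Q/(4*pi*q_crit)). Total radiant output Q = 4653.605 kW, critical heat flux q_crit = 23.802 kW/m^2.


4*pi*q_crit = 299.10
Q/(4*pi*q_crit) = 15.558
r = sqrt(15.558) = 3.9444 m

3.9444 m


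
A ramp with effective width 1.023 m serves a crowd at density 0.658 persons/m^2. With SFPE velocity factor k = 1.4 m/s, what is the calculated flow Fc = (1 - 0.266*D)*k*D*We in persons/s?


1 - 0.266*D = 1 - 0.266*0.658 = 0.82497
Fs = 0.82497 * 1.4 * 0.658 = 0.75996 persons/(s*m)
Fc = 0.75996 * 1.023 = 0.77744 persons/s

0.77744 persons/s


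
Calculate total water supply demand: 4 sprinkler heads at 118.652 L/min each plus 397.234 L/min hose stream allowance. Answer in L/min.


Sprinkler demand = 4 * 118.652 = 474.608 L/min
Total = 474.608 + 397.234 = 871.842 L/min

871.842 L/min


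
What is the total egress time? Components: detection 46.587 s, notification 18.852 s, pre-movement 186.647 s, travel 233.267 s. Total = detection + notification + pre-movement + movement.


Total = 46.587 + 18.852 + 186.647 + 233.267 = 485.353 s

485.353 s


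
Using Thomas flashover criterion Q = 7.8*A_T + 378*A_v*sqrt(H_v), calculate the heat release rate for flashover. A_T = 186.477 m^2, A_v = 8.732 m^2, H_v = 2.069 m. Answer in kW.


7.8*A_T = 1454.5
sqrt(H_v) = 1.4384
378*A_v*sqrt(H_v) = 4747.7
Q = 1454.5 + 4747.7 = 6202.2 kW

6202.2 kW


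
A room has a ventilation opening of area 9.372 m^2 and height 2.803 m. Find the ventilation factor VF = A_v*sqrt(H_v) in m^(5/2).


sqrt(H_v) = 1.6742
VF = 9.372 * 1.6742 = 15.691 m^(5/2)

15.691 m^(5/2)


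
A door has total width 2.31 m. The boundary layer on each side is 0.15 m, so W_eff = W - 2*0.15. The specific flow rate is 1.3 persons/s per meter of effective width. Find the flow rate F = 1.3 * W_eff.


W_eff = 2.31 - 0.30 = 2.01 m
F = 1.3 * 2.01 = 2.613 persons/s

2.613 persons/s


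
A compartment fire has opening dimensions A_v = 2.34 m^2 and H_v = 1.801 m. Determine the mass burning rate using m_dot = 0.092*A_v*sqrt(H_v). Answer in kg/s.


sqrt(H_v) = 1.3420
m_dot = 0.092 * 2.34 * 1.3420 = 0.28891 kg/s

0.28891 kg/s


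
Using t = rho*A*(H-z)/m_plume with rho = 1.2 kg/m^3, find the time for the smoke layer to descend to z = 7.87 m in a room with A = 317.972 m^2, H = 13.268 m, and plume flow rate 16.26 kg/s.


H - z = 5.398 m
t = 1.2 * 317.972 * 5.398 / 16.26 = 126.67 s

126.67 s


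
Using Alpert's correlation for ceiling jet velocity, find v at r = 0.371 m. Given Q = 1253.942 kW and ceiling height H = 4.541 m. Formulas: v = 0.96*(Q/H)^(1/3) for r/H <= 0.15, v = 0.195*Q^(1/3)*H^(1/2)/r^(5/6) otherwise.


r/H = 0.371 / 4.541 = 0.081700
r/H <= 0.15, so v = 0.96*(Q/H)^(1/3)
Q/H = 276.14
(Q/H)^(1/3) = 6.5119
v = 0.96 * 6.5119 = 6.2514 m/s

6.2514 m/s


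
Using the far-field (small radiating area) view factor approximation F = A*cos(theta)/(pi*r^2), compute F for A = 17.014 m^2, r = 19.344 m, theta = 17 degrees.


cos(17 deg) = 0.95630
pi*r^2 = 1175.6
F = 17.014 * 0.95630 / 1175.6 = 0.013841

0.013841


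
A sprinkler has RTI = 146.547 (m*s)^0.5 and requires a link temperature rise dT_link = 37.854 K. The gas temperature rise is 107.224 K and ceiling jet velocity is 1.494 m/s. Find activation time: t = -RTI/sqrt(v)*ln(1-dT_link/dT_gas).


dT_link/dT_gas = 0.35304
ln(1 - 0.35304) = -0.43547
t = -146.547 / sqrt(1.494) * -0.43547 = 52.210 s

52.210 s


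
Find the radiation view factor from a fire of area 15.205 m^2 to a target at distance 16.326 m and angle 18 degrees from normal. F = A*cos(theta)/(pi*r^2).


cos(18 deg) = 0.95106
pi*r^2 = 837.35
F = 15.205 * 0.95106 / 837.35 = 0.017270

0.017270


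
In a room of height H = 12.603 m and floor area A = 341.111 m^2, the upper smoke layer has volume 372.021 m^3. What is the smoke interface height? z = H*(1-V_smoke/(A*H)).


V/(A*H) = 0.086536
1 - 0.086536 = 0.91346
z = 12.603 * 0.91346 = 11.512 m

11.512 m


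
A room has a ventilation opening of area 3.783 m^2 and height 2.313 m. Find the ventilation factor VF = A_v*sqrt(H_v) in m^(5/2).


sqrt(H_v) = 1.5209
VF = 3.783 * 1.5209 = 5.7534 m^(5/2)

5.7534 m^(5/2)


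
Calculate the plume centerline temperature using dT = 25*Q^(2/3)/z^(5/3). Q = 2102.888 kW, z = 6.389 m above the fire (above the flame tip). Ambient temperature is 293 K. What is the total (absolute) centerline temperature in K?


Q^(2/3) = 164.14
z^(5/3) = 21.998
dT = 25 * 164.14 / 21.998 = 186.54 K
T = 293 + 186.54 = 479.54 K

479.54 K


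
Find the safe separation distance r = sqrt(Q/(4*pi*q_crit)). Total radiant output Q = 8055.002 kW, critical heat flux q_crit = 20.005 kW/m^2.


4*pi*q_crit = 251.39
Q/(4*pi*q_crit) = 32.042
r = sqrt(32.042) = 5.6605 m

5.6605 m


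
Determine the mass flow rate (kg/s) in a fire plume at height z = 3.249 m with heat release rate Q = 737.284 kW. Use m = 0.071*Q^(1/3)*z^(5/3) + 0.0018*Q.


Q^(1/3) = 9.0340
z^(5/3) = 7.1272
First term = 0.071 * 9.0340 * 7.1272 = 4.5714
Second term = 0.0018 * 737.284 = 1.3271
m = 5.8985 kg/s

5.8985 kg/s


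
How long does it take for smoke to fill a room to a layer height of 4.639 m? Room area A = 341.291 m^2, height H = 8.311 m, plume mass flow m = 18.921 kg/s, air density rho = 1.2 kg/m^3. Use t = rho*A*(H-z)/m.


H - z = 3.672 m
t = 1.2 * 341.291 * 3.672 / 18.921 = 79.481 s

79.481 s


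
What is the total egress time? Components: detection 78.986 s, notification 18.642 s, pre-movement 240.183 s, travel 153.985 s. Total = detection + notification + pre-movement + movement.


Total = 78.986 + 18.642 + 240.183 + 153.985 = 491.796 s

491.796 s


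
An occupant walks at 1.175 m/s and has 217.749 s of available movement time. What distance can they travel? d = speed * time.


d = 1.175 * 217.749 = 255.86 m

255.86 m


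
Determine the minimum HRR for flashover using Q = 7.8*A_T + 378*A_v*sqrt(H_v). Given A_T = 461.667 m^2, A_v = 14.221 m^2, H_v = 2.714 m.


7.8*A_T = 3601.0
sqrt(H_v) = 1.6474
378*A_v*sqrt(H_v) = 8855.8
Q = 3601.0 + 8855.8 = 12457 kW

12457 kW


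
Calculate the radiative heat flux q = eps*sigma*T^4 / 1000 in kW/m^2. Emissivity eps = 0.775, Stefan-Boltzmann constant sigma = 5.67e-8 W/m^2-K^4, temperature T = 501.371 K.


T^4 = 6.3188e+10
q = 0.775 * 5.67e-8 * 6.3188e+10 / 1000 = 2.7767 kW/m^2

2.7767 kW/m^2


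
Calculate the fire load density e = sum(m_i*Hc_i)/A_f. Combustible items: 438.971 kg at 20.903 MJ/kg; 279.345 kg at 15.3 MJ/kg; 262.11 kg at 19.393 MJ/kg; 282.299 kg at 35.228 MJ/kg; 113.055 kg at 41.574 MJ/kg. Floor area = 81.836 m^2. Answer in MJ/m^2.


Total energy = 438.971*20.903 + 279.345*15.3 + 262.11*19.393 + 282.299*35.228 + 113.055*41.574
= 9175.811 + 4273.979 + 5083.099 + 9944.829 + 4700.149
= 33177.87 MJ
e = 33177.87 / 81.836 = 405.42 MJ/m^2

405.42 MJ/m^2


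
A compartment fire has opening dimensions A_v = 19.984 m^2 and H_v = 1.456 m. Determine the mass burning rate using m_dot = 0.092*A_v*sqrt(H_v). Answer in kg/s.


sqrt(H_v) = 1.2066
m_dot = 0.092 * 19.984 * 1.2066 = 2.2185 kg/s

2.2185 kg/s


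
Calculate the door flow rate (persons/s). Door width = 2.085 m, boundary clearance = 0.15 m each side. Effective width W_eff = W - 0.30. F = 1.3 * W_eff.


W_eff = 2.085 - 0.30 = 1.785 m
F = 1.3 * 1.785 = 2.3205 persons/s

2.3205 persons/s


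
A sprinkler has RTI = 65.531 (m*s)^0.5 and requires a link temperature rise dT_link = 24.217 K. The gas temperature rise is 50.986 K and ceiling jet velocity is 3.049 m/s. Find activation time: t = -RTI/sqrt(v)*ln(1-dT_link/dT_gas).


dT_link/dT_gas = 0.47497
ln(1 - 0.47497) = -0.64431
t = -65.531 / sqrt(3.049) * -0.64431 = 24.180 s

24.180 s


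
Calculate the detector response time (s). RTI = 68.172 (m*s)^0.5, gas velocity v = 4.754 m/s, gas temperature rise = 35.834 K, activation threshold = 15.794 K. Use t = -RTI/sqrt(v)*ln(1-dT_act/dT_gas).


dT_act/dT_gas = 0.44075
ln(1 - 0.44075) = -0.58117
t = -68.172 / sqrt(4.754) * -0.58117 = 18.171 s

18.171 s


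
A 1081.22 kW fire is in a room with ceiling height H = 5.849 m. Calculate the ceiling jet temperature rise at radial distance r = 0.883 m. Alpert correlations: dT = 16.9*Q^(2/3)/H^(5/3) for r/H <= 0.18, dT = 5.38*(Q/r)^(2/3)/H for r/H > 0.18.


r/H = 0.883 / 5.849 = 0.15097
r/H <= 0.18, so dT = 16.9*Q^(2/3)/H^(5/3)
Q^(2/3) = 105.34
H^(5/3) = 18.988
dT = 16.9 * 105.34 / 18.988 = 93.762 K

93.762 K


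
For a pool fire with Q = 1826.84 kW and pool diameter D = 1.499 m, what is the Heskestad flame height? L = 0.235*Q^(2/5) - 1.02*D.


Q^(2/5) = 20.169
0.235 * Q^(2/5) = 4.7397
1.02 * D = 1.5290
L = 3.2107 m

3.2107 m


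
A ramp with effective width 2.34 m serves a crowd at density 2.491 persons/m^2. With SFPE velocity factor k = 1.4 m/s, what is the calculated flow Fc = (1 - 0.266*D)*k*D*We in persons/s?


1 - 0.266*D = 1 - 0.266*2.491 = 0.33739
Fs = 0.33739 * 1.4 * 2.491 = 1.1766 persons/(s*m)
Fc = 1.1766 * 2.34 = 2.7533 persons/s

2.7533 persons/s


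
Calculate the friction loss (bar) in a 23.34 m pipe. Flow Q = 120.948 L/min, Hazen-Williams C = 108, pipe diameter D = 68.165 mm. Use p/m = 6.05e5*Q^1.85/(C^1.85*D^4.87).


Q^1.85 = 7125.4
C^1.85 = 5778.8
D^4.87 = 8.5005e+08
p/m = 0.00087758 bar/m
p_total = 0.00087758 * 23.34 = 0.020483 bar

0.020483 bar


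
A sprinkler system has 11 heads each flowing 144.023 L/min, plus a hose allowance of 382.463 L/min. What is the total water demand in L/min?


Sprinkler demand = 11 * 144.023 = 1584.253 L/min
Total = 1584.253 + 382.463 = 1966.716 L/min

1966.716 L/min


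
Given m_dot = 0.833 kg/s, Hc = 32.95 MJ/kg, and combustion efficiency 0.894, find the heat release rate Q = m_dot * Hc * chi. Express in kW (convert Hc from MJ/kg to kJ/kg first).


Hc = 32.95 MJ/kg = 32.95 * 1000 kJ/kg = 32950 kJ/kg
Q = 0.833 kg/s * 32950 kJ/kg * 0.894 = 24538 kW

24538 kW


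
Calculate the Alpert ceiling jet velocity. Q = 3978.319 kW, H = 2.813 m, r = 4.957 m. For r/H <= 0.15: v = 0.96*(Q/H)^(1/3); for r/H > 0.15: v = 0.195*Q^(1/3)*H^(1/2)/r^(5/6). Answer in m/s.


r/H = 4.957 / 2.813 = 1.7622
r/H > 0.15, so v = 0.195*Q^(1/3)*H^(1/2)/r^(5/6)
Q^(1/3) = 15.845
H^(1/2) = 1.6772
r^(5/6) = 3.7962
v = 0.195 * 15.845 * 1.6772 / 3.7962 = 1.3651 m/s

1.3651 m/s


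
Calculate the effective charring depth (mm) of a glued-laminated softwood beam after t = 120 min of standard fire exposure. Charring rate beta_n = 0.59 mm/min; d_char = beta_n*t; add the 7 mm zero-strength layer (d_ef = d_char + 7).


d_char = 0.59 * 120 = 70.8 mm
d_ef = 70.8 + 1.0*7 = 77.8 mm

77.8 mm


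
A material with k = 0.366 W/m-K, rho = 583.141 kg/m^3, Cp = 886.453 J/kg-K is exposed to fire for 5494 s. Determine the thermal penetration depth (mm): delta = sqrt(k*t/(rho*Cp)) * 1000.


alpha = 0.366 / (583.141 * 886.453) = 7.0803e-07 m^2/s
alpha * t = 0.0038899
delta = sqrt(0.0038899) * 1000 = 62.369 mm

62.369 mm


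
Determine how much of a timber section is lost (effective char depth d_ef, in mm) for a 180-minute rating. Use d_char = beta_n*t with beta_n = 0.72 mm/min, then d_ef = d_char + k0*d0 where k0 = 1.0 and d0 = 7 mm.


d_char = 0.72 * 180 = 129.6 mm
d_ef = 129.6 + 1.0*7 = 136.6 mm

136.6 mm


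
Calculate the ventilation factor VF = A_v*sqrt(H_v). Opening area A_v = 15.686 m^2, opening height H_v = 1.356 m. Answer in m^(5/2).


sqrt(H_v) = 1.1645
VF = 15.686 * 1.1645 = 18.266 m^(5/2)

18.266 m^(5/2)


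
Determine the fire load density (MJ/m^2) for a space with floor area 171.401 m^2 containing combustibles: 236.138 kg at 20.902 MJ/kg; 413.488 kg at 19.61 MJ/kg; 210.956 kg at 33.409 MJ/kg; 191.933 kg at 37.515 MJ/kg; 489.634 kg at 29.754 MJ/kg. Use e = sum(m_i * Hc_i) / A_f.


Total energy = 236.138*20.902 + 413.488*19.61 + 210.956*33.409 + 191.933*37.515 + 489.634*29.754
= 4935.756 + 8108.500 + 7047.829 + 7200.366 + 14568.57
= 41861.02 MJ
e = 41861.02 / 171.401 = 244.23 MJ/m^2

244.23 MJ/m^2


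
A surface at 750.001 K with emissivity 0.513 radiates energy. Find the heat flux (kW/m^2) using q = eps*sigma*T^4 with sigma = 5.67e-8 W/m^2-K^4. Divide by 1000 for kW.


T^4 = 3.1641e+11
q = 0.513 * 5.67e-8 * 3.1641e+11 / 1000 = 9.2034 kW/m^2

9.2034 kW/m^2


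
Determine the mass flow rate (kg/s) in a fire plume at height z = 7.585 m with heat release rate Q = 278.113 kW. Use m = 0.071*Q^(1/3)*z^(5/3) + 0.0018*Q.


Q^(1/3) = 6.5274
z^(5/3) = 29.281
First term = 0.071 * 6.5274 * 29.281 = 13.570
Second term = 0.0018 * 278.113 = 0.50060
m = 14.071 kg/s

14.071 kg/s


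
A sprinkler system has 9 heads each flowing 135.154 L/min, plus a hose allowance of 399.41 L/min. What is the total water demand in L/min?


Sprinkler demand = 9 * 135.154 = 1216.386 L/min
Total = 1216.386 + 399.41 = 1615.796 L/min

1615.796 L/min


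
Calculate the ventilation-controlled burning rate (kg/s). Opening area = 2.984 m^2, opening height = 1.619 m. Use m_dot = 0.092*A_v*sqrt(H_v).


sqrt(H_v) = 1.2724
m_dot = 0.092 * 2.984 * 1.2724 = 0.34931 kg/s

0.34931 kg/s


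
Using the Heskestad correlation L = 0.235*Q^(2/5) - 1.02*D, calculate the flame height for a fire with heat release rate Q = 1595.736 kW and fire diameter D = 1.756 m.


Q^(2/5) = 19.107
0.235 * Q^(2/5) = 4.4901
1.02 * D = 1.7911
L = 2.6989 m

2.6989 m


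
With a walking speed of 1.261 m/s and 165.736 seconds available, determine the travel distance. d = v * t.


d = 1.261 * 165.736 = 208.99 m

208.99 m


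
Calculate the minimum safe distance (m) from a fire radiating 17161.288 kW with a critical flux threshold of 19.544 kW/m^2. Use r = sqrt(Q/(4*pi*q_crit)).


4*pi*q_crit = 245.60
Q/(4*pi*q_crit) = 69.876
r = sqrt(69.876) = 8.3592 m

8.3592 m


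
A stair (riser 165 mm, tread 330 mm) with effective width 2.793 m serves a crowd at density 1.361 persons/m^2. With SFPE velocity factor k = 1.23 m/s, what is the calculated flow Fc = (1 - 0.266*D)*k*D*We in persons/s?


1 - 0.266*D = 1 - 0.266*1.361 = 0.63797
Fs = 0.63797 * 1.23 * 1.361 = 1.0680 persons/(s*m)
Fc = 1.0680 * 2.793 = 2.9829 persons/s

2.9829 persons/s


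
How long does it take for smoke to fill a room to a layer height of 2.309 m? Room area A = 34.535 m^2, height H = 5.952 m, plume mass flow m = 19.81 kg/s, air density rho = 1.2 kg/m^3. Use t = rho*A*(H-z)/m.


H - z = 3.643 m
t = 1.2 * 34.535 * 3.643 / 19.81 = 7.6211 s

7.6211 s


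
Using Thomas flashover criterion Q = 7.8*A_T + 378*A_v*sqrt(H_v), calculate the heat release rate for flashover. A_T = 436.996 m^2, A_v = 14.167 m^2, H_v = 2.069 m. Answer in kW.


7.8*A_T = 3408.6
sqrt(H_v) = 1.4384
378*A_v*sqrt(H_v) = 7702.8
Q = 3408.6 + 7702.8 = 11111 kW

11111 kW


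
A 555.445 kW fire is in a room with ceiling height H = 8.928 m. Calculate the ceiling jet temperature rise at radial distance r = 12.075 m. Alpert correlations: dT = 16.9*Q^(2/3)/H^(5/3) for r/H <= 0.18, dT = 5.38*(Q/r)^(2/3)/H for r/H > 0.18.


r/H = 12.075 / 8.928 = 1.3525
r/H > 0.18, so dT = 5.38*(Q/r)^(2/3)/H
Q/r = 46.000
(Q/r)^(2/3) = 12.838
dT = 5.38 * 12.838 / 8.928 = 7.7363 K

7.7363 K


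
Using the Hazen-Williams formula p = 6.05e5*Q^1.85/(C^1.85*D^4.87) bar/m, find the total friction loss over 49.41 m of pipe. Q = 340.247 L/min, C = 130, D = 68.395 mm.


Q^1.85 = 48286
C^1.85 = 8143.2
D^4.87 = 8.6411e+08
p/m = 0.0041516 bar/m
p_total = 0.0041516 * 49.41 = 0.20513 bar

0.20513 bar


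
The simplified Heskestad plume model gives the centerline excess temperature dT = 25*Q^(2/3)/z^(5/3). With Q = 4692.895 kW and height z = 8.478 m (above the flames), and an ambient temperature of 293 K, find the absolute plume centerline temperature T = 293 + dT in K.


Q^(2/3) = 280.30
z^(5/3) = 35.250
dT = 25 * 280.30 / 35.250 = 198.80 K
T = 293 + 198.80 = 491.80 K

491.80 K


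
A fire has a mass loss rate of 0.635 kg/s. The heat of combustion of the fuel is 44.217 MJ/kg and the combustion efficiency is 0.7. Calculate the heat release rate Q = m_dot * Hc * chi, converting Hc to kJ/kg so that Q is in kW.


Hc = 44.217 MJ/kg = 44.217 * 1000 kJ/kg = 44217 kJ/kg
Q = 0.635 kg/s * 44217 kJ/kg * 0.7 = 19654 kW

19654 kW


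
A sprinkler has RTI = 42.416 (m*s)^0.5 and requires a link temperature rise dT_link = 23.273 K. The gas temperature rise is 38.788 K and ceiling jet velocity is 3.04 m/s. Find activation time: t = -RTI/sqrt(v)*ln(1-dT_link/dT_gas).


dT_link/dT_gas = 0.60001
ln(1 - 0.60001) = -0.91630
t = -42.416 / sqrt(3.04) * -0.91630 = 22.291 s

22.291 s


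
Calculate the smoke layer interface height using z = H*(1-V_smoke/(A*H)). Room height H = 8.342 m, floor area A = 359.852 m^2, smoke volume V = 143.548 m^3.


V/(A*H) = 0.047819
1 - 0.047819 = 0.95218
z = 8.342 * 0.95218 = 7.9431 m

7.9431 m


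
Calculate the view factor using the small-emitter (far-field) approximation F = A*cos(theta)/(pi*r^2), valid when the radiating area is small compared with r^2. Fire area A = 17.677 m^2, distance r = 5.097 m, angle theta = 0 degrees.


cos(0 deg) = 1
pi*r^2 = 81.617
F = 17.677 * 1 / 81.617 = 0.21659

0.21659


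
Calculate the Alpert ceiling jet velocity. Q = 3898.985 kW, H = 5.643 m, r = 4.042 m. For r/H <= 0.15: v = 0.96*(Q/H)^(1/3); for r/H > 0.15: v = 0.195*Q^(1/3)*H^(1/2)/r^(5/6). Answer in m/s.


r/H = 4.042 / 5.643 = 0.71629
r/H > 0.15, so v = 0.195*Q^(1/3)*H^(1/2)/r^(5/6)
Q^(1/3) = 15.739
H^(1/2) = 2.3755
r^(5/6) = 3.2026
v = 0.195 * 15.739 * 2.3755 / 3.2026 = 2.2765 m/s

2.2765 m/s


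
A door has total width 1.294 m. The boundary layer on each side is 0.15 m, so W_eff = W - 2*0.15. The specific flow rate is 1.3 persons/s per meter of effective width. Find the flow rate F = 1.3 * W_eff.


W_eff = 1.294 - 0.30 = 0.994 m
F = 1.3 * 0.994 = 1.2922 persons/s

1.2922 persons/s


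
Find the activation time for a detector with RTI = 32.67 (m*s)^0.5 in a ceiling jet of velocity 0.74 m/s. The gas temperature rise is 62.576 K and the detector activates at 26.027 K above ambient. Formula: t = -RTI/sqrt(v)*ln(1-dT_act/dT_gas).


dT_act/dT_gas = 0.41593
ln(1 - 0.41593) = -0.53773
t = -32.67 / sqrt(0.74) * -0.53773 = 20.422 s

20.422 s


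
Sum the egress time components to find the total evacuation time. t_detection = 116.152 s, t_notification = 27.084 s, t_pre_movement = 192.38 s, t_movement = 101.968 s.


Total = 116.152 + 27.084 + 192.38 + 101.968 = 437.584 s

437.584 s


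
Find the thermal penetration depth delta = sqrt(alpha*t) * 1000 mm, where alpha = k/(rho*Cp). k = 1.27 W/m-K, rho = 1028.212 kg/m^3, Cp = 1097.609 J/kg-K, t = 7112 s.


alpha = 1.27 / (1028.212 * 1097.609) = 1.1253e-06 m^2/s
alpha * t = 0.0080032
delta = sqrt(0.0080032) * 1000 = 89.461 mm

89.461 mm


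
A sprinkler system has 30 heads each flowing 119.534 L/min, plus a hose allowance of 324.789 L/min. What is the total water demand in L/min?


Sprinkler demand = 30 * 119.534 = 3586.02 L/min
Total = 3586.02 + 324.789 = 3910.809 L/min

3910.809 L/min


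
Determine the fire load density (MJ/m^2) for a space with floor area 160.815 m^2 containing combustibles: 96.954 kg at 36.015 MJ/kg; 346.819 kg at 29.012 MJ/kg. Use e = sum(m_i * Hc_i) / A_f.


Total energy = 96.954*36.015 + 346.819*29.012
= 3491.798 + 10061.91
= 13553.71 MJ
e = 13553.71 / 160.815 = 84.281 MJ/m^2

84.281 MJ/m^2


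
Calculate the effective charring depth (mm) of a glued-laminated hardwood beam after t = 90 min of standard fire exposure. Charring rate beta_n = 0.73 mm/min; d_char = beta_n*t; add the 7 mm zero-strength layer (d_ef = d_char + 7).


d_char = 0.73 * 90 = 65.7 mm
d_ef = 65.7 + 1.0*7 = 72.7 mm

72.7 mm


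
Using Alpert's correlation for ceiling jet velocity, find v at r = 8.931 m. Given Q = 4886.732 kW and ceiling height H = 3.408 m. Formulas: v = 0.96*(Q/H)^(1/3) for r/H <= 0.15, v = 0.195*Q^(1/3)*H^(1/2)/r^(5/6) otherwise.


r/H = 8.931 / 3.408 = 2.6206
r/H > 0.15, so v = 0.195*Q^(1/3)*H^(1/2)/r^(5/6)
Q^(1/3) = 16.970
H^(1/2) = 1.8461
r^(5/6) = 6.2004
v = 0.195 * 16.970 * 1.8461 / 6.2004 = 0.98524 m/s

0.98524 m/s


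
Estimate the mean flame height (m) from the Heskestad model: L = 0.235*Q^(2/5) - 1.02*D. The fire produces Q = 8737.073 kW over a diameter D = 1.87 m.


Q^(2/5) = 37.718
0.235 * Q^(2/5) = 8.8637
1.02 * D = 1.9074
L = 6.9563 m

6.9563 m


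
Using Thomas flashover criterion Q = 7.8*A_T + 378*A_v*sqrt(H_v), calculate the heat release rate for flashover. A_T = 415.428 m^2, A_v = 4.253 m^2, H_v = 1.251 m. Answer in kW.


7.8*A_T = 3240.3
sqrt(H_v) = 1.1185
378*A_v*sqrt(H_v) = 1798.1
Q = 3240.3 + 1798.1 = 5038.4 kW

5038.4 kW


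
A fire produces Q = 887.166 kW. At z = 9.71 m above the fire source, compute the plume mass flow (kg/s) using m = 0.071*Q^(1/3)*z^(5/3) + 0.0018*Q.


Q^(1/3) = 9.6088
z^(5/3) = 44.194
First term = 0.071 * 9.6088 * 44.194 = 30.150
Second term = 0.0018 * 887.166 = 1.5969
m = 31.747 kg/s

31.747 kg/s


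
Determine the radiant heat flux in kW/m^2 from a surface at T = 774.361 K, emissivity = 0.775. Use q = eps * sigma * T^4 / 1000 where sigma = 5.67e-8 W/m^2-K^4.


T^4 = 3.5956e+11
q = 0.775 * 5.67e-8 * 3.5956e+11 / 1000 = 15.800 kW/m^2

15.800 kW/m^2


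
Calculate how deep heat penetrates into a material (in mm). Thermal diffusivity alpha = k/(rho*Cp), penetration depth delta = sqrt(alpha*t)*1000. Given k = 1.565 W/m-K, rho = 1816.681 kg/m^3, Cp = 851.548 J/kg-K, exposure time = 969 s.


alpha = 1.565 / (1816.681 * 851.548) = 1.0116e-06 m^2/s
alpha * t = 0.00098028
delta = sqrt(0.00098028) * 1000 = 31.309 mm

31.309 mm


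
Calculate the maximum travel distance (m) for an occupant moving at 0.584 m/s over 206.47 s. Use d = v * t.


d = 0.584 * 206.47 = 120.58 m

120.58 m


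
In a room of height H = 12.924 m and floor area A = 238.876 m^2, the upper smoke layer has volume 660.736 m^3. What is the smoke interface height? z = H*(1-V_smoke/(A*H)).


V/(A*H) = 0.21402
1 - 0.21402 = 0.78598
z = 12.924 * 0.78598 = 10.158 m

10.158 m


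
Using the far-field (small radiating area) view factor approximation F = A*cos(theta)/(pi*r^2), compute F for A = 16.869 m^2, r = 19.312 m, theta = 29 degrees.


cos(29 deg) = 0.87462
pi*r^2 = 1171.7
F = 16.869 * 0.87462 / 1171.7 = 0.012592

0.012592


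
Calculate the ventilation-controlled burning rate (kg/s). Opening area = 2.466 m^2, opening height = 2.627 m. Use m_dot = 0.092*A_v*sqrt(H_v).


sqrt(H_v) = 1.6208
m_dot = 0.092 * 2.466 * 1.6208 = 0.36771 kg/s

0.36771 kg/s


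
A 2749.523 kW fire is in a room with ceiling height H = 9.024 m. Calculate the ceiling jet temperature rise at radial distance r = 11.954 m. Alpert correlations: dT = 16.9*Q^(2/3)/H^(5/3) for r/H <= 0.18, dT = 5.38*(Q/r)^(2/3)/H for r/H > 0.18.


r/H = 11.954 / 9.024 = 1.3247
r/H > 0.18, so dT = 5.38*(Q/r)^(2/3)/H
Q/r = 230.01
(Q/r)^(2/3) = 37.540
dT = 5.38 * 37.540 / 9.024 = 22.381 K

22.381 K


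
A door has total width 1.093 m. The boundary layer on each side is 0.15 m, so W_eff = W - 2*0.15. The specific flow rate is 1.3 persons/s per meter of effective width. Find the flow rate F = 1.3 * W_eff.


W_eff = 1.093 - 0.30 = 0.793 m
F = 1.3 * 0.793 = 1.0309 persons/s

1.0309 persons/s


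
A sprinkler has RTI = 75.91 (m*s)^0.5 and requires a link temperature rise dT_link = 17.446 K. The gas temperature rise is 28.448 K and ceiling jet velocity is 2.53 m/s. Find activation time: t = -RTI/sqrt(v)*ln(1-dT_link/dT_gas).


dT_link/dT_gas = 0.61326
ln(1 - 0.61326) = -0.95000
t = -75.91 / sqrt(2.53) * -0.95000 = 45.338 s

45.338 s


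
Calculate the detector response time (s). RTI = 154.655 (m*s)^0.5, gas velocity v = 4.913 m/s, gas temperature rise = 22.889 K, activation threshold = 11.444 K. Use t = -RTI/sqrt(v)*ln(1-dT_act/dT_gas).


dT_act/dT_gas = 0.49998
ln(1 - 0.49998) = -0.69310
t = -154.655 / sqrt(4.913) * -0.69310 = 48.360 s

48.360 s


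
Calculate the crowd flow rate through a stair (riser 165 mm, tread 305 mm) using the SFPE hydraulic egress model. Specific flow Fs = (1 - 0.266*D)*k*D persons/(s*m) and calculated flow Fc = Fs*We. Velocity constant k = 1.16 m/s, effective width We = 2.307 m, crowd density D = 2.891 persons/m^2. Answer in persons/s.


1 - 0.266*D = 1 - 0.266*2.891 = 0.23099
Fs = 0.23099 * 1.16 * 2.891 = 0.77465 persons/(s*m)
Fc = 0.77465 * 2.307 = 1.7871 persons/s

1.7871 persons/s


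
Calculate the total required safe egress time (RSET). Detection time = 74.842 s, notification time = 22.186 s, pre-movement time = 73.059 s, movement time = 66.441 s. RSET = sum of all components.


Total = 74.842 + 22.186 + 73.059 + 66.441 = 236.528 s

236.528 s


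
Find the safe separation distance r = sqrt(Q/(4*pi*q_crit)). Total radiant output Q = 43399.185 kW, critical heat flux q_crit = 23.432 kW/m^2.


4*pi*q_crit = 294.46
Q/(4*pi*q_crit) = 147.39
r = sqrt(147.39) = 12.140 m

12.140 m


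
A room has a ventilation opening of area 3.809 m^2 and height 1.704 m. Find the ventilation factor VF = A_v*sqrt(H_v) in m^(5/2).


sqrt(H_v) = 1.3054
VF = 3.809 * 1.3054 = 4.9722 m^(5/2)

4.9722 m^(5/2)


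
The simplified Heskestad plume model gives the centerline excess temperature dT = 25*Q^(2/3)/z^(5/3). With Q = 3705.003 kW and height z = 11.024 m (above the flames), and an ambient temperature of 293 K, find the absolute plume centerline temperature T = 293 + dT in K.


Q^(2/3) = 239.44
z^(5/3) = 54.605
dT = 25 * 239.44 / 54.605 = 109.62 K
T = 293 + 109.62 = 402.62 K

402.62 K


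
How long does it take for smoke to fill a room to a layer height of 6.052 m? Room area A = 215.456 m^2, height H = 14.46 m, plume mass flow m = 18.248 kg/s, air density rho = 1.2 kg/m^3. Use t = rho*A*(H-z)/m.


H - z = 8.408 m
t = 1.2 * 215.456 * 8.408 / 18.248 = 119.13 s

119.13 s


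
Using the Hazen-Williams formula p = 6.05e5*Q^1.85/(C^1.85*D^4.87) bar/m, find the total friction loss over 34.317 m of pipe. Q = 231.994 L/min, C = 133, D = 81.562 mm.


Q^1.85 = 23776
C^1.85 = 8494.3
D^4.87 = 2.0368e+09
p/m = 0.00083141 bar/m
p_total = 0.00083141 * 34.317 = 0.028532 bar

0.028532 bar


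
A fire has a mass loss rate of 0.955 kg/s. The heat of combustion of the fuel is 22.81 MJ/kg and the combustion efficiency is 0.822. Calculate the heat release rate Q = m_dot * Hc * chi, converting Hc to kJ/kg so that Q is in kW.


Hc = 22.81 MJ/kg = 22.81 * 1000 kJ/kg = 22810 kJ/kg
Q = 0.955 kg/s * 22810 kJ/kg * 0.822 = 17906 kW

17906 kW


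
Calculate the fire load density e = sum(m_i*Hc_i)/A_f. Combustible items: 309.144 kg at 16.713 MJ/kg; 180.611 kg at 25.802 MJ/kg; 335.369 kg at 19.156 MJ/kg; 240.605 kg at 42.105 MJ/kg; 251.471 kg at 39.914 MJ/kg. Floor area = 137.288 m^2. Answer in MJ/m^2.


Total energy = 309.144*16.713 + 180.611*25.802 + 335.369*19.156 + 240.605*42.105 + 251.471*39.914
= 5166.724 + 4660.125 + 6424.329 + 10130.67 + 10037.21
= 36419.06 MJ
e = 36419.06 / 137.288 = 265.27 MJ/m^2

265.27 MJ/m^2


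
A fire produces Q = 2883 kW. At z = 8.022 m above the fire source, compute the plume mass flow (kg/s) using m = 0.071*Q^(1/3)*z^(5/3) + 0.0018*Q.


Q^(1/3) = 14.233
z^(5/3) = 32.147
First term = 0.071 * 14.233 * 32.147 = 32.485
Second term = 0.0018 * 2883 = 5.1894
m = 37.674 kg/s

37.674 kg/s


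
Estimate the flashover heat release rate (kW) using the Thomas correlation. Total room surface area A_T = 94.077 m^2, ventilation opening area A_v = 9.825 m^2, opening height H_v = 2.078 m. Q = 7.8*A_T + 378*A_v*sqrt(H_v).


7.8*A_T = 733.80
sqrt(H_v) = 1.4415
378*A_v*sqrt(H_v) = 5353.6
Q = 733.80 + 5353.6 = 6087.4 kW

6087.4 kW


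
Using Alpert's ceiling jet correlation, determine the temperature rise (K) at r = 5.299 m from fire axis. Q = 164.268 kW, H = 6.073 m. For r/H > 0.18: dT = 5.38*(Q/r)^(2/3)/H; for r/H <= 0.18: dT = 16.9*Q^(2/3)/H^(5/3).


r/H = 5.299 / 6.073 = 0.87255
r/H > 0.18, so dT = 5.38*(Q/r)^(2/3)/H
Q/r = 31.000
(Q/r)^(2/3) = 9.8682
dT = 5.38 * 9.8682 / 6.073 = 8.7422 K

8.7422 K


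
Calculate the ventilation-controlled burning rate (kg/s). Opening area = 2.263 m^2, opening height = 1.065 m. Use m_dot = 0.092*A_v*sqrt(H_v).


sqrt(H_v) = 1.0320
m_dot = 0.092 * 2.263 * 1.0320 = 0.21486 kg/s

0.21486 kg/s


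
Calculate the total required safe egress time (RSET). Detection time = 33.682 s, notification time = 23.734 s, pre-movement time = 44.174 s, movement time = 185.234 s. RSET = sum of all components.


Total = 33.682 + 23.734 + 44.174 + 185.234 = 286.824 s

286.824 s


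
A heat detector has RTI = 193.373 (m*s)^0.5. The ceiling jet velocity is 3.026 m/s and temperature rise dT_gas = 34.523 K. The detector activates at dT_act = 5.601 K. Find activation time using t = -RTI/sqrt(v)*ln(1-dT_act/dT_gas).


dT_act/dT_gas = 0.16224
ln(1 - 0.16224) = -0.17702
t = -193.373 / sqrt(3.026) * -0.17702 = 19.678 s

19.678 s


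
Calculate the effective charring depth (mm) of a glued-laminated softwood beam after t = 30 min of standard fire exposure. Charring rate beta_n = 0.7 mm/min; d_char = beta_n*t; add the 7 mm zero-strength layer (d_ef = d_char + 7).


d_char = 0.7 * 30 = 21 mm
d_ef = 21 + 1.0*7 = 28 mm

28 mm


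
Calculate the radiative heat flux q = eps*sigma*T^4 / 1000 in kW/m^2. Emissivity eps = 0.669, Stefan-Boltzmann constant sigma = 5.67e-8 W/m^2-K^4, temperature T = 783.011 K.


T^4 = 3.7590e+11
q = 0.669 * 5.67e-8 * 3.7590e+11 / 1000 = 14.259 kW/m^2

14.259 kW/m^2
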